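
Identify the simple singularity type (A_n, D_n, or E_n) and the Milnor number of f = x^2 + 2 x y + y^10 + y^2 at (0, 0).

Type A_{9}, Milnor number mu = 9.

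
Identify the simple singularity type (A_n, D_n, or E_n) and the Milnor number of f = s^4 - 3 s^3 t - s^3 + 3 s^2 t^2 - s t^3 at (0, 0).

Type E_{7}, Milnor number mu = 7.

The Hessian of f at 0 has rank 0. Corank 2; j^3 = -s^3 is a perfect cube, so E-series; the 4-jet and mu = 7 give E_7.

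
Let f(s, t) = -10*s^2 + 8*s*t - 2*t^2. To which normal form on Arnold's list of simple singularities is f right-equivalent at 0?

A_{1}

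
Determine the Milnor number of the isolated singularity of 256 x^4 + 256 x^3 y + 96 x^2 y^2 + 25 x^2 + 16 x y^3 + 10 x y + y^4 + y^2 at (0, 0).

3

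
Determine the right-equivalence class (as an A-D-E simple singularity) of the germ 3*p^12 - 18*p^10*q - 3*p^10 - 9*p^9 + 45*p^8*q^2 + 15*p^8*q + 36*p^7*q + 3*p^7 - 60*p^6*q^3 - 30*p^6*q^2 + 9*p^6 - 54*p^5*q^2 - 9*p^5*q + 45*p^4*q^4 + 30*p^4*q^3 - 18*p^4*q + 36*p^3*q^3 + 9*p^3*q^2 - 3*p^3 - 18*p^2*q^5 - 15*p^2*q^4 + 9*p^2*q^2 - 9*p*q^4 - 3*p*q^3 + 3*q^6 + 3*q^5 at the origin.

E_{7}

The Hessian of f at 0 is [[0, 0], [0, 0]] with rank 0, so corank 2. A Groebner basis of the Jacobian ideal J(f) in C{p,q} is {-p^2 + q^4 - q^3/3, p^3, p^2*q + p^2/3 + q^3/9, -p^2 + p*q^2 - q^3/3}; counting standard monomials gives mu = 7. Corank 2; j^3 = -3*p^3 is a perfect cube, so E-series; the 4-jet and mu = 7 give E_7.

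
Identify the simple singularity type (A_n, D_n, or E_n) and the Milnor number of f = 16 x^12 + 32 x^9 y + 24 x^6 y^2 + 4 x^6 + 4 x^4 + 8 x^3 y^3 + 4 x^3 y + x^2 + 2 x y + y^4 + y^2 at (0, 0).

Type A_3, Milnor number mu = 3.

The Hessian of f at 0 is [[2, 2], [2, 2]] with rank 1, so corank 1. A Groebner basis of the Jacobian ideal J(f) in C{x,y} is {y^3, x + y}; counting standard monomials gives mu = 3. Corank 1: A-series; mu = 3 gives A_3.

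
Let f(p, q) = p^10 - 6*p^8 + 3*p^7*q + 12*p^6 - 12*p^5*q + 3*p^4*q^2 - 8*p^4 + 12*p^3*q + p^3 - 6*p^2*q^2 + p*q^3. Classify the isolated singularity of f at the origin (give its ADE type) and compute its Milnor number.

Type E7, Milnor number mu = 7.

The Hessian of f at 0 has rank 0. Corank 2; j^3 = p^3 is a perfect cube, so E-series; the 4-jet and mu = 7 give E_7.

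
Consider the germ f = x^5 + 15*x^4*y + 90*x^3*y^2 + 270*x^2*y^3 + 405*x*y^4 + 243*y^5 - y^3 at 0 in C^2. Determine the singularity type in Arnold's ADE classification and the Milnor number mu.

Type E8, Milnor number mu = 8.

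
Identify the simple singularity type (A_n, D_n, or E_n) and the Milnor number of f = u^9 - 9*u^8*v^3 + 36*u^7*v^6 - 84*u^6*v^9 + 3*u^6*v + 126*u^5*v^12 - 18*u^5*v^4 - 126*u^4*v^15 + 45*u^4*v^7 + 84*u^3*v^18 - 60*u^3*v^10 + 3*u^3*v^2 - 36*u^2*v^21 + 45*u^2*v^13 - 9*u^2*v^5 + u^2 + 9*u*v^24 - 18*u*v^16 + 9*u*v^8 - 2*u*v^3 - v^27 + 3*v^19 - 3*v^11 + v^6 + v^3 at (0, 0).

The Hessian of f at 0 is [[2, 0], [0, 0]] with rank 1, so corank 1. A Groebner basis of the Jacobian ideal J(f) in C{u,v} is {v^2, u}; counting standard monomials gives mu = 2. Corank 1: A-series; mu = 2 gives A_2.

Type A2, Milnor number mu = 2.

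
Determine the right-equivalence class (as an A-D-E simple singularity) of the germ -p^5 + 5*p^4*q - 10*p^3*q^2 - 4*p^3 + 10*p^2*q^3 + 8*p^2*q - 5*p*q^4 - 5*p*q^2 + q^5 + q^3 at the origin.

D6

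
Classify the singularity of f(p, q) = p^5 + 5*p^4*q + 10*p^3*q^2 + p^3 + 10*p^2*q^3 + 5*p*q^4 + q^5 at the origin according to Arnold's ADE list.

E_{8}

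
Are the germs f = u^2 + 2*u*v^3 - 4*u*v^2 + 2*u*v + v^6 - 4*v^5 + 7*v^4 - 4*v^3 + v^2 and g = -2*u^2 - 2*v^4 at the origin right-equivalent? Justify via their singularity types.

Yes.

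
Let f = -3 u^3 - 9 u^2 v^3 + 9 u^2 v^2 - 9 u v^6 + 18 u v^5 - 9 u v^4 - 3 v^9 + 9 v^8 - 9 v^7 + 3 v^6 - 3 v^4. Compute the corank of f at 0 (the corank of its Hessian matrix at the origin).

2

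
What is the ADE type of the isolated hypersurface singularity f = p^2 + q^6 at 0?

A5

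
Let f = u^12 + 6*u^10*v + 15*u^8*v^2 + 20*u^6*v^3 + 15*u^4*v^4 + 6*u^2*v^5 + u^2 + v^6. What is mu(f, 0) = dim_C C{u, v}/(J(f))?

5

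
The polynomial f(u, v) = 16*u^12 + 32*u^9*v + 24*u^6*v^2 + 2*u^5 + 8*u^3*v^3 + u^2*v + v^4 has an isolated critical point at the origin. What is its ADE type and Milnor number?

Type D_{5}, Milnor number mu = 5.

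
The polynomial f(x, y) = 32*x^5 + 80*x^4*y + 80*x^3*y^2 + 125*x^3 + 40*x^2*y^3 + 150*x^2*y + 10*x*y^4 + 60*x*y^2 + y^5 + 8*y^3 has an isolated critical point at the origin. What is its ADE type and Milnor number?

The Hessian of f at 0 has rank 0. Corank 2; j^3 = (5*x + 2*y)^3 is a perfect cube, so E-series; the 5-jet and mu = 8 give E_8.

Type E_{8}, Milnor number mu = 8.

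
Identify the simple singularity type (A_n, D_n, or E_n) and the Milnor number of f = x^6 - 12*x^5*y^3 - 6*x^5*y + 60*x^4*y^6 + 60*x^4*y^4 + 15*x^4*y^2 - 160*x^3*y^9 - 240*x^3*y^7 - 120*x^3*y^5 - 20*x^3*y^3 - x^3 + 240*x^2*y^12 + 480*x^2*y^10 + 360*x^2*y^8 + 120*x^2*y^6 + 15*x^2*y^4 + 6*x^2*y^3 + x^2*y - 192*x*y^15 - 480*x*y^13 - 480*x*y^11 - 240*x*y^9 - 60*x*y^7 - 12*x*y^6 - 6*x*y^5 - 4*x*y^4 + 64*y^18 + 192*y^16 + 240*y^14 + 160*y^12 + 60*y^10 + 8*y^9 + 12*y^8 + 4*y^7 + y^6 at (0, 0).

The Hessian of f at 0 has rank 0. Corank 2; j^3 = -x^2*(x - y) has shape L^2 M (L != M), so D-series; mu = 7 gives D_7.

Type D_{7}, Milnor number mu = 7.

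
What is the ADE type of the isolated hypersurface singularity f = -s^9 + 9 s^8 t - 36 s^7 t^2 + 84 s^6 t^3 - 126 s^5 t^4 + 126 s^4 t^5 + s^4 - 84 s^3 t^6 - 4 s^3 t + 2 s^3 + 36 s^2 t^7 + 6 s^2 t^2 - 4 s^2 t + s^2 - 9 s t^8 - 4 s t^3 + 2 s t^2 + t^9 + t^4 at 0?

A_{8}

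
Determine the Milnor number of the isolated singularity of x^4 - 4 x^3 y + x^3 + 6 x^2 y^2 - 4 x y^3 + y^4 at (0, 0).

The Hessian of f at 0 has rank 0. Corank 2; j^3 = x^3 is a perfect cube, so E-series; the 4-jet and mu = 6 give E_6.

6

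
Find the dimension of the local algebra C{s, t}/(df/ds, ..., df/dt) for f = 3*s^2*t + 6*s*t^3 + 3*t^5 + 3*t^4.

The Hessian of f at 0 has rank 0. Corank 2; j^3 = 3*s^2*t has shape L^2 M (L != M), so D-series; mu = 5 gives D_5.

5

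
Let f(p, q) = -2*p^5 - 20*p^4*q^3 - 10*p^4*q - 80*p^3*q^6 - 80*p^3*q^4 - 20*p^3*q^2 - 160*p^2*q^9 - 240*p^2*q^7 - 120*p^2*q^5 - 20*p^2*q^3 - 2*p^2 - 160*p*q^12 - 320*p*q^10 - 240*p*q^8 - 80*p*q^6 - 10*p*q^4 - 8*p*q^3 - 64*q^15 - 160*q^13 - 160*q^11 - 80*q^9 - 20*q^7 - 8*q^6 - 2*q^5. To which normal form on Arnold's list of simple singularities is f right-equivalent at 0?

A_{4}

The Hessian of f at 0 has rank 1. Corank 1: A-series; mu = 4 gives A_4.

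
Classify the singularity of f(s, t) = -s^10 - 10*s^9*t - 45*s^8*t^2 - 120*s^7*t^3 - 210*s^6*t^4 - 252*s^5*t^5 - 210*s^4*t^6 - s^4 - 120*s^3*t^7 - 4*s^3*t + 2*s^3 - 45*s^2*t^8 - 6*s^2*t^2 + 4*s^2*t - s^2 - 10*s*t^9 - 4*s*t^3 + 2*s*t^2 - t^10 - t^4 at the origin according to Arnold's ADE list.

The Hessian of f at 0 is [[-2, 0], [0, 0]] with rank 1, so corank 1. A Groebner basis of the Jacobian ideal J(f) in C{s,t} is {s*t^4 + 20*s*t^3 - 39*s*t^2 + 20*s*t - 3*s + 14*t^4 - 14*t^3 + 3*t^2, -30*s*t^3 + 54*s*t^2 - 27*s*t + 4*s + t^5 - 20*t^4 + 19*t^3 - 4*t^2, s^2 + 2*s*t - s + t^2}; counting standard monomials gives mu = 9. Corank 1: A-series; mu = 9 gives A_9.

A9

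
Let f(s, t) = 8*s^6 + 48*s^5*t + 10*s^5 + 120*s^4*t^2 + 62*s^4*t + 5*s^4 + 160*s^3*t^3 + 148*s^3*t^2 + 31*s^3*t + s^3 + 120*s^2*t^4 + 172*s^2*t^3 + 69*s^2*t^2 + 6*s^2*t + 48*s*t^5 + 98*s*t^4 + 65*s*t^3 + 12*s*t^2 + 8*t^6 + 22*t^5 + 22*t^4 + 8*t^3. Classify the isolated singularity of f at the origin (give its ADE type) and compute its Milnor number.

Type E7, Milnor number mu = 7.

The Hessian of f at 0 is [[0, 0], [0, 0]] with rank 0, so corank 2. A Groebner basis of the Jacobian ideal J(f) in C{s,t} is {-3*s^2/5 - 12*s*t/5 + t^4 - t^3/5 - 12*t^2/5, s^3 + 18*s^2 + 72*s*t + 14*t^3 + 72*t^2, s^2*t - 31*s^2/5 - 124*s*t/5 - 91*t^3/15 - 124*t^2/5, 8*s^2/5 + s*t^2 + 32*s*t/5 + 38*t^3/15 + 32*t^2/5}; counting standard monomials gives mu = 7. Corank 2; j^3 = (s + 2*t)^3 is a perfect cube, so E-series; the 4-jet and mu = 7 give E_7.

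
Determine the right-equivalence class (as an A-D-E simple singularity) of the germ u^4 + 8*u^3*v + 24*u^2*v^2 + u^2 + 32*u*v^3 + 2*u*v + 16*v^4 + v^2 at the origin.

A3

The Hessian of f at 0 has rank 1. Corank 1: A-series; mu = 3 gives A_3.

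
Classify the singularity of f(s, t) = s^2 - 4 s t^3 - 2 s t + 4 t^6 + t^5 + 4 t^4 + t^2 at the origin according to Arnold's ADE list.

A_4

The Hessian of f at 0 has rank 1. Corank 1: A-series; mu = 4 gives A_4.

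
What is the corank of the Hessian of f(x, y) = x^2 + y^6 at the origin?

The Hessian at 0 is [[2, 0], [0, 0]] of rank 1; hence corank 1.

1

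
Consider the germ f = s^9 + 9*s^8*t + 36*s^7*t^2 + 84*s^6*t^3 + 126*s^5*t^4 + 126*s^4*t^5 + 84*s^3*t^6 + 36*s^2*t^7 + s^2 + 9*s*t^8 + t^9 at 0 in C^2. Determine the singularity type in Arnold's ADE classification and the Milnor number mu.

The Hessian of f at 0 has rank 1. Corank 1: A-series; mu = 8 gives A_8.

Type A_8, Milnor number mu = 8.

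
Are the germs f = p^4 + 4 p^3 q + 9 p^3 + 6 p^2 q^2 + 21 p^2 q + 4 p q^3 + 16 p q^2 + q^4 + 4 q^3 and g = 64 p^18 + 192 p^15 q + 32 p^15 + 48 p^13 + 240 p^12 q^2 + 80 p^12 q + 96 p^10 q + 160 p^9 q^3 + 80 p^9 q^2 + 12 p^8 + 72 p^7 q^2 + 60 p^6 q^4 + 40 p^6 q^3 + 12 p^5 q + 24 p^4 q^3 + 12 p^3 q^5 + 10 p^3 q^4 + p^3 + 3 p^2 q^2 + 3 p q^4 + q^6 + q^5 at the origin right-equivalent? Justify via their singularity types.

The Hessian of f at 0 is [[0, 0], [0, 0]] with rank 0, so corank 2. A Groebner basis of the Jacobian ideal J(f) in C{p,q} is {p*q^2 + 27*p*q/2 + 9*q^2, -81*p*q/4 + q^3 - 27*q^2/2, p^2 + 5*p*q/3 + 2*q^2/3}; counting standard monomials gives mu = 5. Corank 2; j^3 = (p + q)*(3*p + 2*q)^2 has shape L^2 M (L != M), so D-series; mu = 5 gives D_5. The Hessian of g at 0 is [[0, 0], [0, 0]] with rank 0, so corank 2. A Groebner basis of the Jacobian ideal J(g) in C{p,q} is {q^4, p^3, p^2/2 + p*q^2}; counting standard monomials gives mu = 8. Corank 2; j^3 = p^3 is a perfect cube, so E-series; the 5-jet and mu = 8 give E_8. f is D_5 but g is E_8, hence not right-equivalent.

No.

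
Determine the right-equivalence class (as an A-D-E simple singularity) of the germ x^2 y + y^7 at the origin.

D8

The Hessian of f at 0 has rank 0. Corank 2; j^3 = x^2*y has shape L^2 M (L != M), so D-series; mu = 8 gives D_8.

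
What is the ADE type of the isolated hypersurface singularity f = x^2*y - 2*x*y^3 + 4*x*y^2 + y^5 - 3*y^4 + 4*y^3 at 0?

D_{5}

The Hessian of f at 0 is [[0, 0], [0, 0]] with rank 0, so corank 2. A Groebner basis of the Jacobian ideal J(f) in C{x,y} is {x*y^2 + 2*x*y + 4*y^2, -x*y + y^3 - 2*y^2, x^2 + 8*x*y + 12*y^2}; counting standard monomials gives mu = 5. Corank 2; j^3 = y*(x + 2*y)^2 has shape L^2 M (L != M), so D-series; mu = 5 gives D_5.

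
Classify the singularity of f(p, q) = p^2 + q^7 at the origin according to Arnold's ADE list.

A_6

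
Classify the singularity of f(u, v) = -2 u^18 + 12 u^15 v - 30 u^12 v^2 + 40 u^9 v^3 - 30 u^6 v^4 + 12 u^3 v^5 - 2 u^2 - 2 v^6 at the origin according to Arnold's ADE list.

The Hessian of f at 0 is [[-4, 0], [0, 0]] with rank 1, so corank 1. A Groebner basis of the Jacobian ideal J(f) in C{u,v} is {v^5, u}; counting standard monomials gives mu = 5. Corank 1: A-series; mu = 5 gives A_5.

A_5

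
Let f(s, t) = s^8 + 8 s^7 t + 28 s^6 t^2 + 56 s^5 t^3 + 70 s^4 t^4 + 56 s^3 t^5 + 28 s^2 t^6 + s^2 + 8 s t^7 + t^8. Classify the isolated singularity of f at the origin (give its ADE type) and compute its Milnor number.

Type A_7, Milnor number mu = 7.

The Hessian of f at 0 is [[2, 0], [0, 0]] with rank 1, so corank 1. A Groebner basis of the Jacobian ideal J(f) in C{s,t} is {t^7, s}; counting standard monomials gives mu = 7. Corank 1: A-series; mu = 7 gives A_7.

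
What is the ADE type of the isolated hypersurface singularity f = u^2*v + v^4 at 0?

D_5

The Hessian of f at 0 is [[0, 0], [0, 0]] with rank 0, so corank 2. A Groebner basis of the Jacobian ideal J(f) in C{u,v} is {u^3, u^2/4 + v^3, u*v}; counting standard monomials gives mu = 5. Corank 2; j^3 = u^2*v has shape L^2 M (L != M), so D-series; mu = 5 gives D_5.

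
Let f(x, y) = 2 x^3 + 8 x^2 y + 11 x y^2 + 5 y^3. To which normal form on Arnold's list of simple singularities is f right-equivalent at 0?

D4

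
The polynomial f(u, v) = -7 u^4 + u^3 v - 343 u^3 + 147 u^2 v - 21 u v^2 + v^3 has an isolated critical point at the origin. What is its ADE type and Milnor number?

The Hessian of f at 0 has rank 0. Corank 2; j^3 = -(7*u - v)^3 is a perfect cube, so E-series; the 4-jet and mu = 7 give E_7.

Type E_{7}, Milnor number mu = 7.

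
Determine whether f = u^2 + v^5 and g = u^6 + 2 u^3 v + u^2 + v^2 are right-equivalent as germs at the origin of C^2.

The Hessian of f at 0 has rank 1. Corank 1: A-series; mu = 4 gives A_4. The Hessian of g at 0 has rank 2. Corank 0: nondegenerate Morse point, so A_1. f is A_4 but g is A_1, hence not right-equivalent.

No.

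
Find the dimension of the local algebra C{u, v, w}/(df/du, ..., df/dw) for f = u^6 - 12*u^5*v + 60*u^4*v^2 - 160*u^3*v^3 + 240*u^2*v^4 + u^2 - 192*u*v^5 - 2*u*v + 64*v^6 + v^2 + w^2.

The Hessian of f at 0 is [[2, -2, 0], [-2, 2, 0], [0, 0, 2]] with rank 2, so corank 1. A Groebner basis of the Jacobian ideal J(f) in C{u,v,w} is {v^5, u - v, w}; counting standard monomials gives mu = 5. Corank 1: A-series; mu = 5 gives A_5.

5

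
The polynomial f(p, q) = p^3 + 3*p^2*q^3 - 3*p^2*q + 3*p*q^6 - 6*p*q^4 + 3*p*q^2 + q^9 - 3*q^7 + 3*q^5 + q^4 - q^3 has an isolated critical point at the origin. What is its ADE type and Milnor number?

Type E6, Milnor number mu = 6.

The Hessian of f at 0 is [[0, 0], [0, 0]] with rank 0, so corank 2. A Groebner basis of the Jacobian ideal J(f) in C{p,q} is {q^3, p^2 - 2*p*q + q^2}; counting standard monomials gives mu = 6. Corank 2; j^3 = (p - q)^3 is a perfect cube, so E-series; the 4-jet and mu = 6 give E_6.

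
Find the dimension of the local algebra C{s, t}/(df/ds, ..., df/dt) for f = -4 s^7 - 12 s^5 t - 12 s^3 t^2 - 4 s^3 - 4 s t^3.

7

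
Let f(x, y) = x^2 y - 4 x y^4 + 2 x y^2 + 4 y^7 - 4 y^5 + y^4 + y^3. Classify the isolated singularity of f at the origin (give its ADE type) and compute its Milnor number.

The Hessian of f at 0 has rank 0. Corank 2; j^3 = y*(x + y)^2 has shape L^2 M (L != M), so D-series; mu = 5 gives D_5.

Type D_5, Milnor number mu = 5.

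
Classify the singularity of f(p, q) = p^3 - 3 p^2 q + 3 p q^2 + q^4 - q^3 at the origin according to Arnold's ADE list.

The Hessian of f at 0 has rank 0. Corank 2; j^3 = (p - q)^3 is a perfect cube, so E-series; the 4-jet and mu = 6 give E_6.

E_6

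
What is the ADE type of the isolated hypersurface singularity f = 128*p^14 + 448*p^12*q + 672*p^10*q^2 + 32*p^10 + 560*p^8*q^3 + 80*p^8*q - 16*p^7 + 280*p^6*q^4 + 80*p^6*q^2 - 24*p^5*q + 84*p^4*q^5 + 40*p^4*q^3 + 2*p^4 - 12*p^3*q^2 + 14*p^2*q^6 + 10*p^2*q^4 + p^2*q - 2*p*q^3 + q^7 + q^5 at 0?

The Hessian of f at 0 has rank 0. Corank 2; j^3 = p^2*q has shape L^2 M (L != M), so D-series; mu = 8 gives D_8.

D_{8}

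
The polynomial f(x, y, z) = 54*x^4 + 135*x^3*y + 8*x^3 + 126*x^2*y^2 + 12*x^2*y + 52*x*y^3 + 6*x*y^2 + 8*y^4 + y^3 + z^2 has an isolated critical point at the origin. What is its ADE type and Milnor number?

The Hessian of f at 0 is [[0, 0, 0], [0, 0, 0], [0, 0, 2]] with rank 1, so corank 2. A Groebner basis of the Jacobian ideal J(f) in C{x,y,z} is {256*x^2/3 + 256*x*y/3 + y^4 + 8*y^3/9 + 64*y^2/3, x^3 + 28*x^2/3 + 28*x*y/3 + 2*y^3/9 + 7*y^2/3, x^2*y - 104*x^2/9 - 104*x*y/9 - 10*y^3/27 - 26*y^2/9, 32*x^2/3 + x*y^2 + 32*x*y/3 + 11*y^3/18 + 8*y^2/3, z}; counting standard monomials gives mu = 7. Corank 2; j^3 = (2*x + y)^3 is a perfect cube, so E-series; the 4-jet and mu = 7 give E_7.

Type E_{7}, Milnor number mu = 7.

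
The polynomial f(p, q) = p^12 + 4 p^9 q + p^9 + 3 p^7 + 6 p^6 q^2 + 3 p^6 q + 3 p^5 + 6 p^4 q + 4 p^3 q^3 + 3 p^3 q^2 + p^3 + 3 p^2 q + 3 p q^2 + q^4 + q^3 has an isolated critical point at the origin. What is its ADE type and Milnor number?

The Hessian of f at 0 is [[0, 0], [0, 0]] with rank 0, so corank 2. A Groebner basis of the Jacobian ideal J(f) in C{p,q} is {q^3, p^2 + 2*p*q + q^2}; counting standard monomials gives mu = 6. Corank 2; j^3 = (p + q)^3 is a perfect cube, so E-series; the 4-jet and mu = 6 give E_6.

Type E_6, Milnor number mu = 6.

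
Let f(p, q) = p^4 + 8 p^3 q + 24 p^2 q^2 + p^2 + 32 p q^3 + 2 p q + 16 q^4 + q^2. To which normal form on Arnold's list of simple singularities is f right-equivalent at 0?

The Hessian of f at 0 is [[2, 2], [2, 2]] with rank 1, so corank 1. A Groebner basis of the Jacobian ideal J(f) in C{p,q} is {q^3, p + q}; counting standard monomials gives mu = 3. Corank 1: A-series; mu = 3 gives A_3.

A_{3}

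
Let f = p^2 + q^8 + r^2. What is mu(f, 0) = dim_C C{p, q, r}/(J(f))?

The Hessian of f at 0 has rank 2. Corank 1: A-series; mu = 7 gives A_7.

7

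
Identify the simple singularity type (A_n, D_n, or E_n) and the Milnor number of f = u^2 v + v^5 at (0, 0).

Type D6, Milnor number mu = 6.

The Hessian of f at 0 is [[0, 0], [0, 0]] with rank 0, so corank 2. A Groebner basis of the Jacobian ideal J(f) in C{u,v} is {u^2/5 + v^4, u^3, u*v}; counting standard monomials gives mu = 6. Corank 2; j^3 = u^2*v has shape L^2 M (L != M), so D-series; mu = 6 gives D_6.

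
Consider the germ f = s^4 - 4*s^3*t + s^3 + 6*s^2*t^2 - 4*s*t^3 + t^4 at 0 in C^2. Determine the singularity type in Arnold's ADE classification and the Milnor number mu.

Type E_6, Milnor number mu = 6.

The Hessian of f at 0 is [[0, 0], [0, 0]] with rank 0, so corank 2. A Groebner basis of the Jacobian ideal J(f) in C{s,t} is {t^4, s*t^2 - t^3/3, s^2}; counting standard monomials gives mu = 6. Corank 2; j^3 = s^3 is a perfect cube, so E-series; the 4-jet and mu = 6 give E_6.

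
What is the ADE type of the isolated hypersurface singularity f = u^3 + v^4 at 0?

E6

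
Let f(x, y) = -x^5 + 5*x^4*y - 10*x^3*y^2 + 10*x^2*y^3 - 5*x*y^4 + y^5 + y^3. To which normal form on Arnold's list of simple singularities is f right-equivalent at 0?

E8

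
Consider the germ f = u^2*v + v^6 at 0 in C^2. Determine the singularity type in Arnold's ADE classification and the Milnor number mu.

Type D_{7}, Milnor number mu = 7.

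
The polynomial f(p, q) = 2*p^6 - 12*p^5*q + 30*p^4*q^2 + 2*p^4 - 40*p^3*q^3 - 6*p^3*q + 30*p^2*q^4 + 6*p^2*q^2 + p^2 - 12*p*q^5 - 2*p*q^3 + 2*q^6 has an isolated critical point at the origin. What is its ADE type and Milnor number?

The Hessian of f at 0 has rank 1. Corank 1: A-series; mu = 5 gives A_5.

Type A_{5}, Milnor number mu = 5.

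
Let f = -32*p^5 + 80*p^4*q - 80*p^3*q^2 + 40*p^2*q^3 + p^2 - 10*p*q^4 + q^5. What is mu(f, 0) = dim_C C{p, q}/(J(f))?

The Hessian of f at 0 is [[2, 0], [0, 0]] with rank 1, so corank 1. A Groebner basis of the Jacobian ideal J(f) in C{p,q} is {q^4, p}; counting standard monomials gives mu = 4. Corank 1: A-series; mu = 4 gives A_4.

4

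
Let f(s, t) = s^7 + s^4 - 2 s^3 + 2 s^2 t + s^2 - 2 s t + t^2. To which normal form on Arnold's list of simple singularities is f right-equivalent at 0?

A_{6}

The Hessian of f at 0 is [[2, -2], [-2, 2]] with rank 1, so corank 1. A Groebner basis of the Jacobian ideal J(f) in C{s,t} is {-14*s*t/3 + 5*s/3 + t^4 + 4*t^3/3 + 3*t^2 - 5*t/3, s*t^2 - 4*s*t/3 + s/3 - t^3/3 + t^2 - t/3, s^2 - s + t}; counting standard monomials gives mu = 6. Corank 1: A-series; mu = 6 gives A_6.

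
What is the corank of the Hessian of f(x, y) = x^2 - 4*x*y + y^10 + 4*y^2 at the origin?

1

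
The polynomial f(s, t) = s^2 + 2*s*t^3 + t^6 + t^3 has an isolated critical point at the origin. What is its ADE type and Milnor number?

Type A_2, Milnor number mu = 2.

The Hessian of f at 0 has rank 1. Corank 1: A-series; mu = 2 gives A_2.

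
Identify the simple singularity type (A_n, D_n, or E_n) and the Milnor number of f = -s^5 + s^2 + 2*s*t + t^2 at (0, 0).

Type A4, Milnor number mu = 4.

The Hessian of f at 0 has rank 1. Corank 1: A-series; mu = 4 gives A_4.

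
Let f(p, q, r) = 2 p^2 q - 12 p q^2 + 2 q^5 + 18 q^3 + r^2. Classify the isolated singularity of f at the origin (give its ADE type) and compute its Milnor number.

Type D6, Milnor number mu = 6.

The Hessian of f at 0 has rank 1. Corank 2; j^3 = 2*q*(p - 3*q)^2 has shape L^2 M (L != M), so D-series; mu = 6 gives D_6.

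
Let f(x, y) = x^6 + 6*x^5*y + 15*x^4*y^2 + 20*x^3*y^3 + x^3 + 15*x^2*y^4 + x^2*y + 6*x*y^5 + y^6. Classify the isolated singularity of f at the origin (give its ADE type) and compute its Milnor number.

Type D_{7}, Milnor number mu = 7.

The Hessian of f at 0 has rank 0. Corank 2; j^3 = x^2*(x + y) has shape L^2 M (L != M), so D-series; mu = 7 gives D_7.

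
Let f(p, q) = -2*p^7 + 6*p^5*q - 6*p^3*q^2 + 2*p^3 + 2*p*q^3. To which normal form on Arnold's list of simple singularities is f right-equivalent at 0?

E7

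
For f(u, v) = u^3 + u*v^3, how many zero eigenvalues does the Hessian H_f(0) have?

2

Hessian at 0 has rank 0.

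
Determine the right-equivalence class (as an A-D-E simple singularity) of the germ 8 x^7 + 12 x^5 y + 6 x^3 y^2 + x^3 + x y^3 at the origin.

E7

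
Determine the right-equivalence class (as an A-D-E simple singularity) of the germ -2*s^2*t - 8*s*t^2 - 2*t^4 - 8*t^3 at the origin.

D_5

The Hessian of f at 0 is [[0, 0], [0, 0]] with rank 0, so corank 2. A Groebner basis of the Jacobian ideal J(f) in C{s,t} is {s^3 - 2*s^2 + 8*t^2, s^2/4 + t^3 - t^2, s*t + 2*t^2}; counting standard monomials gives mu = 5. Corank 2; j^3 = -2*t*(s + 2*t)^2 has shape L^2 M (L != M), so D-series; mu = 5 gives D_5.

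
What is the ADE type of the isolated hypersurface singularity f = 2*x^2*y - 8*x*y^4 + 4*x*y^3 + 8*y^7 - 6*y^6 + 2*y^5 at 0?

The Hessian of f at 0 has rank 0. Corank 2; j^3 = 2*x^2*y has shape L^2 M (L != M), so D-series; mu = 7 gives D_7.

D_7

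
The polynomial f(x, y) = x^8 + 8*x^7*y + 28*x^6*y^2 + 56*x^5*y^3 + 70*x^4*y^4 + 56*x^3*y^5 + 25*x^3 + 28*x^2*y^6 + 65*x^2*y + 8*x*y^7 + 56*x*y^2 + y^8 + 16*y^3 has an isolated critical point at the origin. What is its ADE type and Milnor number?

The Hessian of f at 0 is [[0, 0], [0, 0]] with rank 0, so corank 2. A Groebner basis of the Jacobian ideal J(f) in C{x,y} is {-390625*x*y/8 + y^7 - 78125*y^2/2, x*y^2 + 4*y^3/5, x^2 + 9*x*y/5 + 4*y^2/5}; counting standard monomials gives mu = 9. Corank 2; j^3 = (x + y)*(5*x + 4*y)^2 has shape L^2 M (L != M), so D-series; mu = 9 gives D_9.

Type D_{9}, Milnor number mu = 9.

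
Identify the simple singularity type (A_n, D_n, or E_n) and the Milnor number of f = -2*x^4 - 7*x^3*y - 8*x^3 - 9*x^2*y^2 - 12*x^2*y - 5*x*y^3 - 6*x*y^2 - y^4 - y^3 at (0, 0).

Type E_7, Milnor number mu = 7.

The Hessian of f at 0 is [[0, 0], [0, 0]] with rank 0, so corank 2. A Groebner basis of the Jacobian ideal J(f) in C{x,y} is {768*x^2 + 768*x*y + y^4 + 8*y^3 + 192*y^2, x^3 + 36*x^2 + 36*x*y + y^3/2 + 9*y^2, x^2*y - 40*x^2 - 40*x*y - 2*y^3/3 - 10*y^2, 32*x^2 + x*y^2 + 32*x*y + 5*y^3/6 + 8*y^2}; counting standard monomials gives mu = 7. Corank 2; j^3 = -(2*x + y)^3 is a perfect cube, so E-series; the 4-jet and mu = 7 give E_7.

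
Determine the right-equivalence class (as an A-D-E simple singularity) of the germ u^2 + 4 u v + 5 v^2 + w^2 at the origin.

The Hessian of f at 0 has rank 3. Corank 0: nondegenerate Morse point, so A_1.

A1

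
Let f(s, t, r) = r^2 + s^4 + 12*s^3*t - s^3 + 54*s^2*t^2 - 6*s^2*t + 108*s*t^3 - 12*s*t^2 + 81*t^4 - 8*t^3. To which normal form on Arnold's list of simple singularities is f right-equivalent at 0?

The Hessian of f at 0 has rank 1. Corank 2; j^3 = -(s + 2*t)^3 is a perfect cube, so E-series; the 4-jet and mu = 6 give E_6.

E_{6}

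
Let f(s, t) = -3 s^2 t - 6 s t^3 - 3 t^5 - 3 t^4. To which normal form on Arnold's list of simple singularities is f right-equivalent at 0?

The Hessian of f at 0 is [[0, 0], [0, 0]] with rank 0, so corank 2. A Groebner basis of the Jacobian ideal J(f) in C{s,t} is {s*t^2, s*t + t^3, s^2 - 4*s*t}; counting standard monomials gives mu = 5. Corank 2; j^3 = -3*s^2*t has shape L^2 M (L != M), so D-series; mu = 5 gives D_5.

D5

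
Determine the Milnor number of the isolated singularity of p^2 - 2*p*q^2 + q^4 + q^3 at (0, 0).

2

The Hessian of f at 0 is [[2, 0], [0, 0]] with rank 1, so corank 1. A Groebner basis of the Jacobian ideal J(f) in C{p,q} is {q^2, p}; counting standard monomials gives mu = 2. Corank 1: A-series; mu = 2 gives A_2.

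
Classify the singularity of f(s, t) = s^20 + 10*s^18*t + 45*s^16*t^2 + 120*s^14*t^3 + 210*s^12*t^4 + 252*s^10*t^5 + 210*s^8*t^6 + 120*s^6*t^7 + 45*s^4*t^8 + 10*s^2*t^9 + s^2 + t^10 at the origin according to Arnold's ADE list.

The Hessian of f at 0 has rank 1. Corank 1: A-series; mu = 9 gives A_9.

A_{9}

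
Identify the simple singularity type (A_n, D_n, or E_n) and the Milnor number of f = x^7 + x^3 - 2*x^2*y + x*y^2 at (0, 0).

Type D8, Milnor number mu = 8.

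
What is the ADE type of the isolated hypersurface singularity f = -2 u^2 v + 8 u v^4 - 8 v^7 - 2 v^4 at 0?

D_{5}

The Hessian of f at 0 has rank 0. Corank 2; j^3 = -2*u^2*v has shape L^2 M (L != M), so D-series; mu = 5 gives D_5.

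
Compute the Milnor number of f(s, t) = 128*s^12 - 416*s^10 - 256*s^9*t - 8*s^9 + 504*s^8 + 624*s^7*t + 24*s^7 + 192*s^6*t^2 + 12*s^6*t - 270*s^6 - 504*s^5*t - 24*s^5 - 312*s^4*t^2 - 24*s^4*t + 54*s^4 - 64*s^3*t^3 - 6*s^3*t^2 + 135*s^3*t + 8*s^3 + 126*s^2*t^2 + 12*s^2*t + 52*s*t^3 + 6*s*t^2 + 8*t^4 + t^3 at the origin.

7

The Hessian of f at 0 has rank 0. Corank 2; j^3 = (2*s + t)^3 is a perfect cube, so E-series; the 4-jet and mu = 7 give E_7.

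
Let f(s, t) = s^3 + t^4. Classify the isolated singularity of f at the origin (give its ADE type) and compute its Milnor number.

The Hessian of f at 0 has rank 0. Corank 2; j^3 = s^3 is a perfect cube, so E-series; the 4-jet and mu = 6 give E_6.

Type E6, Milnor number mu = 6.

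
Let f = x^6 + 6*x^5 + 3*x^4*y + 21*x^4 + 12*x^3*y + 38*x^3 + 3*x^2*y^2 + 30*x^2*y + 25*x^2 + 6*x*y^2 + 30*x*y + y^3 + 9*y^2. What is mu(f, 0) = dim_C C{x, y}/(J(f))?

2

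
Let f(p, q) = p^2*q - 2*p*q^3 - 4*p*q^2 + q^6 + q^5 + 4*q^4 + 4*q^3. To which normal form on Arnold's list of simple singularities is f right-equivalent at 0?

D_{7}

The Hessian of f at 0 has rank 0. Corank 2; j^3 = q*(p - 2*q)^2 has shape L^2 M (L != M), so D-series; mu = 7 gives D_7.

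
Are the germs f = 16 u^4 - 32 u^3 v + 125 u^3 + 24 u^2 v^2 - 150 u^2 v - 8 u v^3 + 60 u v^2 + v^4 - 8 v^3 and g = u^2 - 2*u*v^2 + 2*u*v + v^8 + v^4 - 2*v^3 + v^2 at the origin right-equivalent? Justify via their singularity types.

No.

The Hessian of f at 0 has rank 0. Corank 2; j^3 = (5*u - 2*v)^3 is a perfect cube, so E-series; the 4-jet and mu = 6 give E_6. The Hessian of g at 0 has rank 1. Corank 1: A-series; mu = 7 gives A_7. f is E_6 but g is A_7, hence not right-equivalent.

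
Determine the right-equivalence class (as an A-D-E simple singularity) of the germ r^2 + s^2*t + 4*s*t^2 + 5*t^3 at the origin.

The Hessian of f at 0 is [[0, 0, 0], [0, 0, 0], [0, 0, 2]] with rank 1, so corank 2. A Groebner basis of the Jacobian ideal J(f) in C{s,t,r} is {t^3, s^2 - t^2, s*t + 2*t^2, r}; counting standard monomials gives mu = 4. Corank 2; j^3 = t*(s^2 + 4*s*t + 5*t^2) splits into three distinct lines over C (the quadratic factor has nonzero discriminant), so D_4.

D_{4}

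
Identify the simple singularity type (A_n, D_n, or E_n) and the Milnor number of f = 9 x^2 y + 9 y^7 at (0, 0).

Type D_8, Milnor number mu = 8.

The Hessian of f at 0 has rank 0. Corank 2; j^3 = 9*x^2*y has shape L^2 M (L != M), so D-series; mu = 8 gives D_8.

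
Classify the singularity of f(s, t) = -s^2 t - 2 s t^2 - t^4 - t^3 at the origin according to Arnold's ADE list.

The Hessian of f at 0 has rank 0. Corank 2; j^3 = -t*(s + t)^2 has shape L^2 M (L != M), so D-series; mu = 5 gives D_5.

D_5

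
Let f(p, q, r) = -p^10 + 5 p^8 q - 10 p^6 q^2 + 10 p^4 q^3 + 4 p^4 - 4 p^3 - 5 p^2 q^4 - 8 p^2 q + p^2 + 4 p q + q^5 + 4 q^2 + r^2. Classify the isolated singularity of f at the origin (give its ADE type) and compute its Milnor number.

Type A_4, Milnor number mu = 4.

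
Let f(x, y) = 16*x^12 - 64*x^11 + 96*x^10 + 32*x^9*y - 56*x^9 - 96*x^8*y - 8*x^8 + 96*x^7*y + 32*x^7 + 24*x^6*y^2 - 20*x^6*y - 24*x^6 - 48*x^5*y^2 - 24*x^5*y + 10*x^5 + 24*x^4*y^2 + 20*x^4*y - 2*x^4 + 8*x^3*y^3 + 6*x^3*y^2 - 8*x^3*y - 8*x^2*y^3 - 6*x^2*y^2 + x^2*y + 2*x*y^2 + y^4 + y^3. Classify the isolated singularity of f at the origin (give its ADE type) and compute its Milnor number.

Type D_5, Milnor number mu = 5.

The Hessian of f at 0 is [[0, 0], [0, 0]] with rank 0, so corank 2. A Groebner basis of the Jacobian ideal J(f) in C{x,y} is {x*y^2 + x*y/2 + y^2/2, -x*y/2 + y^3 - y^2/2, x^2 + 4*x*y + 3*y^2}; counting standard monomials gives mu = 5. Corank 2; j^3 = y*(x + y)^2 has shape L^2 M (L != M), so D-series; mu = 5 gives D_5.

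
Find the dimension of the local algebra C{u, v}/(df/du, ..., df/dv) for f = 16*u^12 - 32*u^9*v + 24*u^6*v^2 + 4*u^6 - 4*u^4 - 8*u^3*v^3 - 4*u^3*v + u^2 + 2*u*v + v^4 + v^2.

The Hessian of f at 0 has rank 1. Corank 1: A-series; mu = 3 gives A_3.

3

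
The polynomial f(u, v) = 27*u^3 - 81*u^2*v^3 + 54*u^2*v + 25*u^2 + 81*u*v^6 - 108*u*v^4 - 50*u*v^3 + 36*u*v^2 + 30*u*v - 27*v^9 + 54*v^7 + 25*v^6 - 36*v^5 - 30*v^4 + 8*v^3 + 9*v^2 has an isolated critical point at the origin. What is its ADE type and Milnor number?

Type A_2, Milnor number mu = 2.

The Hessian of f at 0 has rank 1. Corank 1: A-series; mu = 2 gives A_2.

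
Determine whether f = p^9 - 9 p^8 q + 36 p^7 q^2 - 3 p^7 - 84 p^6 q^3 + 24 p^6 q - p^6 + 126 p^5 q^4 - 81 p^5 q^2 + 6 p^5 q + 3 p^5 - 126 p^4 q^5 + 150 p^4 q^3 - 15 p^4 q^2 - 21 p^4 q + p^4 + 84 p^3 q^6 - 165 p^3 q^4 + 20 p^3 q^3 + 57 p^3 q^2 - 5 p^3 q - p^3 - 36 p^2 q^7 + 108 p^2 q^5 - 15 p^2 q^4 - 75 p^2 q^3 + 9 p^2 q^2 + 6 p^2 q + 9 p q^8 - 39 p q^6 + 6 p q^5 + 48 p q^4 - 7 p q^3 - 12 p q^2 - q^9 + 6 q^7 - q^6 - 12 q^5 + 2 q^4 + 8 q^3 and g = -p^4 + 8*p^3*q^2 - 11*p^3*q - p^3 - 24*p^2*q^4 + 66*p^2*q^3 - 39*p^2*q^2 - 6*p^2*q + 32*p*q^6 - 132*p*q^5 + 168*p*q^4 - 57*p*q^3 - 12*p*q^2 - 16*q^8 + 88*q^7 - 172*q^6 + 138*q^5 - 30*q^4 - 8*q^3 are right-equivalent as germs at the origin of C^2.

Yes.

The Hessian of f at 0 is [[0, 0], [0, 0]] with rank 0, so corank 2. A Groebner basis of the Jacobian ideal J(f) in C{p,q} is {3*p^2 - 12*p*q + q^4 - q^3 + 12*q^2, p^3 - 18*p^2 + 72*p*q - 2*q^3 - 72*q^2, p^2*q - 7*p^2 + 28*p*q - 5*q^3/3 - 28*q^2, -2*p^2 + p*q^2 + 8*p*q - 4*q^3/3 - 8*q^2}; counting standard monomials gives mu = 7. Corank 2; j^3 = -(p - 2*q)^3 is a perfect cube, so E-series; the 4-jet and mu = 7 give E_7. The Hessian of g at 0 is [[0, 0], [0, 0]] with rank 0, so corank 2. A Groebner basis of the Jacobian ideal J(g) in C{p,q} is {-3*p^2/19 - 12*p*q/19 + q^4 - q^3/19 - 12*q^2/19, p^3 - 102*p^2/19 - 408*p*q/19 + 118*q^3/19 - 408*q^2/19, p^2*q + 33*p^2/19 + 132*p*q/19 - 65*q^3/19 + 132*q^2/19, -8*p^2/19 + p*q^2 - 32*p*q/19 + 106*q^3/57 - 32*q^2/19}; counting standard monomials gives mu = 7. Corank 2; j^3 = -(p + 2*q)^3 is a perfect cube, so E-series; the 4-jet and mu = 7 give E_7. Both have type E_7, hence right-equivalent.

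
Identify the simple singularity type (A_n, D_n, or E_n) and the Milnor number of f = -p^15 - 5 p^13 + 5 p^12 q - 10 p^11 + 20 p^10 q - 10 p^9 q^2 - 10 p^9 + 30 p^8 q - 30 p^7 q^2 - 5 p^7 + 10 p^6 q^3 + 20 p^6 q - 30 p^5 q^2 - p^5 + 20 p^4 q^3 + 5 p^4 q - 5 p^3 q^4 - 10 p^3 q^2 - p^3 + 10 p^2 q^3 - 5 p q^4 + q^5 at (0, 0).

The Hessian of f at 0 has rank 0. Corank 2; j^3 = -p^3 is a perfect cube, so E-series; the 5-jet and mu = 8 give E_8.

Type E8, Milnor number mu = 8.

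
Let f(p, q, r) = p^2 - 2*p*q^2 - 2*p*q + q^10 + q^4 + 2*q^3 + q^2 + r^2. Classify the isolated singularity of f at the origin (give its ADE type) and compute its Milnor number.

Type A9, Milnor number mu = 9.

The Hessian of f at 0 has rank 2. Corank 1: A-series; mu = 9 gives A_9.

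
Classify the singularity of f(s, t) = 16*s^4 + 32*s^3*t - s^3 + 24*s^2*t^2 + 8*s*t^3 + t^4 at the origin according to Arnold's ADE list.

E_6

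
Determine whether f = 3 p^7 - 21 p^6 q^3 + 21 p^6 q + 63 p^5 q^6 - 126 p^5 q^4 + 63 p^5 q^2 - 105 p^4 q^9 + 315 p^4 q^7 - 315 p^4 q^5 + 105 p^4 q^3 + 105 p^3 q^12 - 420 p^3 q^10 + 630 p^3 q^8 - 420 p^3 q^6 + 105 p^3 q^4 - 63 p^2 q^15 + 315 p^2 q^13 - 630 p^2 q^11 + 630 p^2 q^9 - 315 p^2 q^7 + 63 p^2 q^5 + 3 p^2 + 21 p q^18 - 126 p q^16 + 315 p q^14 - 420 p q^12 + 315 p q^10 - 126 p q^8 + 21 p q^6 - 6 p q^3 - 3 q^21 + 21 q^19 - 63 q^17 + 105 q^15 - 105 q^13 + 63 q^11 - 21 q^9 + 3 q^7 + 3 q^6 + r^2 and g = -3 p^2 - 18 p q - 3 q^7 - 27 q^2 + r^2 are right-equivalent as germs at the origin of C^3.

Yes.

The Hessian of f at 0 has rank 2. Corank 1: A-series; mu = 6 gives A_6. The Hessian of g at 0 has rank 2. Corank 1: A-series; mu = 6 gives A_6. Both have type A_6, hence right-equivalent.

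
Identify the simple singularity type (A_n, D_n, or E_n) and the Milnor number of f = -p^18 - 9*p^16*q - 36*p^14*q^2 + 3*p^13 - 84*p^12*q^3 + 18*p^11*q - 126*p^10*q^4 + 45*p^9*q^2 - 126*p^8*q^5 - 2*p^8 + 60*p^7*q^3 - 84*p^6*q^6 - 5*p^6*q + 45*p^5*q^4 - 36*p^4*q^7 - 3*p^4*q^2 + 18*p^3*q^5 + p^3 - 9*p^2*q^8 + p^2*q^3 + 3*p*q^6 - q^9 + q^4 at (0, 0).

The Hessian of f at 0 has rank 0. Corank 2; j^3 = p^3 is a perfect cube, so E-series; the 4-jet and mu = 6 give E_6.

Type E6, Milnor number mu = 6.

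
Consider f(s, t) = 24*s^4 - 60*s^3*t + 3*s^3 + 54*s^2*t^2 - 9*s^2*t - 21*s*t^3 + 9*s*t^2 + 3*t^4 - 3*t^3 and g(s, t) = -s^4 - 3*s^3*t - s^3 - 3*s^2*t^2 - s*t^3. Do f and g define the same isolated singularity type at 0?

The Hessian of f at 0 has rank 0. Corank 2; j^3 = 3*(s - t)^3 is a perfect cube, so E-series; the 4-jet and mu = 7 give E_7. The Hessian of g at 0 has rank 0. Corank 2; j^3 = -s^3 is a perfect cube, so E-series; the 4-jet and mu = 7 give E_7. Both have type E_7, hence right-equivalent.

Yes.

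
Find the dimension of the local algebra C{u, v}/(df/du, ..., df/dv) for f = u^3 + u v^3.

7

The Hessian of f at 0 has rank 0. Corank 2; j^3 = u^3 is a perfect cube, so E-series; the 4-jet and mu = 7 give E_7.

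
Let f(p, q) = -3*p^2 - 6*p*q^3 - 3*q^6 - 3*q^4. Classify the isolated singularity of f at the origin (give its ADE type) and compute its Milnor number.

Type A3, Milnor number mu = 3.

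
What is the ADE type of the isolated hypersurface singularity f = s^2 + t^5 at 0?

A_{4}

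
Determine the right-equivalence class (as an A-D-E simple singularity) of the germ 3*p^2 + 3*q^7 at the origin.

A_{6}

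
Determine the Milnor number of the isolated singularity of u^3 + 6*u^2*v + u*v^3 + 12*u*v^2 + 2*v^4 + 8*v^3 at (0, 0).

7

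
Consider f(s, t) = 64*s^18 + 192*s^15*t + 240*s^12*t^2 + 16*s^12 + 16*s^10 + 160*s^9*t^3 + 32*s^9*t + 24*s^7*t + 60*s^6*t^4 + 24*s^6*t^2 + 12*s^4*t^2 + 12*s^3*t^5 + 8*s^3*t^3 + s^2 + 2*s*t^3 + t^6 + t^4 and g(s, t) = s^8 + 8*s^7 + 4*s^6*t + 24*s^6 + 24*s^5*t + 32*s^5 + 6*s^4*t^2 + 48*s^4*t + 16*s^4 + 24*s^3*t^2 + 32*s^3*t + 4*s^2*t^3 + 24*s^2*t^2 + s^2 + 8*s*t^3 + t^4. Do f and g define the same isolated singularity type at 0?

The Hessian of f at 0 has rank 1. Corank 1: A-series; mu = 3 gives A_3. The Hessian of g at 0 has rank 1. Corank 1: A-series; mu = 3 gives A_3. Both have type A_3, hence right-equivalent.

Yes.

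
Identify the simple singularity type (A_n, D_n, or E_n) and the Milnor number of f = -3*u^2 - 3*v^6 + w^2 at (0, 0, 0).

The Hessian of f at 0 has rank 2. Corank 1: A-series; mu = 5 gives A_5.

Type A_{5}, Milnor number mu = 5.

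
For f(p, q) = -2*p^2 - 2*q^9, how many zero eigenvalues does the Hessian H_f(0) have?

1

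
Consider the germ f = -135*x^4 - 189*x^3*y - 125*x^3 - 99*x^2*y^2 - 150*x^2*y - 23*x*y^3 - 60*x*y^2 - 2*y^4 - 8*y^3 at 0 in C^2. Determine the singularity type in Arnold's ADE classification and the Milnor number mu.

Type E_{7}, Milnor number mu = 7.

The Hessian of f at 0 has rank 0. Corank 2; j^3 = -(5*x + 2*y)^3 is a perfect cube, so E-series; the 4-jet and mu = 7 give E_7.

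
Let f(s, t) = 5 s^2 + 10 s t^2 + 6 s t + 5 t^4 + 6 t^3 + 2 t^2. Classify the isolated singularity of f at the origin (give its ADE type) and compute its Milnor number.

Type A1, Milnor number mu = 1.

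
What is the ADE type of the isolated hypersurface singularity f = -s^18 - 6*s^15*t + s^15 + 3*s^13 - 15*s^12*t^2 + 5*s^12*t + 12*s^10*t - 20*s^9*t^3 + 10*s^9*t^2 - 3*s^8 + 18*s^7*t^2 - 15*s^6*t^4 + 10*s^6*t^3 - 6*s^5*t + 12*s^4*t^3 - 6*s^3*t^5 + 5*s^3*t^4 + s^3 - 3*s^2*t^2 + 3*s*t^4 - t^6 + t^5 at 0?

The Hessian of f at 0 is [[0, 0], [0, 0]] with rank 0, so corank 2. A Groebner basis of the Jacobian ideal J(f) in C{s,t} is {t^4, s^3, -s^2/2 + s*t^2}; counting standard monomials gives mu = 8. Corank 2; j^3 = s^3 is a perfect cube, so E-series; the 5-jet and mu = 8 give E_8.

E_{8}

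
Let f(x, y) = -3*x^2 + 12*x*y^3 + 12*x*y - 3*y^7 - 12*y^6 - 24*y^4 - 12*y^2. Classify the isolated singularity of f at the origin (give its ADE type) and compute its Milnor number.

Type A_6, Milnor number mu = 6.

The Hessian of f at 0 has rank 1. Corank 1: A-series; mu = 6 gives A_6.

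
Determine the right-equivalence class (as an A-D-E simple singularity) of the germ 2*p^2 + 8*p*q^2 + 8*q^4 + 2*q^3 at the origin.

A2

The Hessian of f at 0 is [[4, 0], [0, 0]] with rank 1, so corank 1. A Groebner basis of the Jacobian ideal J(f) in C{p,q} is {q^2, p}; counting standard monomials gives mu = 2. Corank 1: A-series; mu = 2 gives A_2.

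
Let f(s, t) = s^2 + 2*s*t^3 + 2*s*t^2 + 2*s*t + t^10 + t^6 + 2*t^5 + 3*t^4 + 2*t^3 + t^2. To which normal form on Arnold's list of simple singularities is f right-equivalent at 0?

A9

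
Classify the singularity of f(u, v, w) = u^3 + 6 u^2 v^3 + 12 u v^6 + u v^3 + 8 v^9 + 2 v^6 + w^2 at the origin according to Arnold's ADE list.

The Hessian of f at 0 has rank 1. Corank 2; j^3 = u^3 is a perfect cube, so E-series; the 4-jet and mu = 7 give E_7.

E7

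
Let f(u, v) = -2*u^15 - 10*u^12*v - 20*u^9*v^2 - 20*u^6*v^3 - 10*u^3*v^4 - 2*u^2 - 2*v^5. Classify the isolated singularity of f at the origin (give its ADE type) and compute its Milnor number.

Type A_4, Milnor number mu = 4.

The Hessian of f at 0 is [[-4, 0], [0, 0]] with rank 1, so corank 1. A Groebner basis of the Jacobian ideal J(f) in C{u,v} is {v^4, u}; counting standard monomials gives mu = 4. Corank 1: A-series; mu = 4 gives A_4.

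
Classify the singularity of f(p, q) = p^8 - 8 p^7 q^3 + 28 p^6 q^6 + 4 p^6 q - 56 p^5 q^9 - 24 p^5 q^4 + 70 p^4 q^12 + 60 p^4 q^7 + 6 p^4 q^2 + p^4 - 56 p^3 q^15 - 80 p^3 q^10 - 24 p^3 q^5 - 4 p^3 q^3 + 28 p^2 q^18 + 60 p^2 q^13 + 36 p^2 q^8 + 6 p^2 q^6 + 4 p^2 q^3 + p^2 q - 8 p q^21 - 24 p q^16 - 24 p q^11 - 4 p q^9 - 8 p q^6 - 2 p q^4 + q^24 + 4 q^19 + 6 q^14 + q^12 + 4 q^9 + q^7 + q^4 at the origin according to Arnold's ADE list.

D_5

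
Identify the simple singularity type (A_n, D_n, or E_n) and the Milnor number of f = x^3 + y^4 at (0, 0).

Type E6, Milnor number mu = 6.

The Hessian of f at 0 is [[0, 0], [0, 0]] with rank 0, so corank 2. A Groebner basis of the Jacobian ideal J(f) in C{x,y} is {y^3, x^2}; counting standard monomials gives mu = 6. Corank 2; j^3 = x^3 is a perfect cube, so E-series; the 4-jet and mu = 6 give E_6.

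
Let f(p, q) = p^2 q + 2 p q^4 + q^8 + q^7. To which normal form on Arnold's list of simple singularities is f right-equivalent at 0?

D_9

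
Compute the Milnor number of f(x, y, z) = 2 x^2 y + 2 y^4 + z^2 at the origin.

5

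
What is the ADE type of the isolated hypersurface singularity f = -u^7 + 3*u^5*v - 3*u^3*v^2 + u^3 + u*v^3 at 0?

E7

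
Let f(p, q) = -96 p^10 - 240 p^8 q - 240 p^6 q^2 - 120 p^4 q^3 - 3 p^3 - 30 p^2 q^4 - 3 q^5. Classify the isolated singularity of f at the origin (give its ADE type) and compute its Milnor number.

Type E_8, Milnor number mu = 8.

The Hessian of f at 0 has rank 0. Corank 2; j^3 = -3*p^3 is a perfect cube, so E-series; the 5-jet and mu = 8 give E_8.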